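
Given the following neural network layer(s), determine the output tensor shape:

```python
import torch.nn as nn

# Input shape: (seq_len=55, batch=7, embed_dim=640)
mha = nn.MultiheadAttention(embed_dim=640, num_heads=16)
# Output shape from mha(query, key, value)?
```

Input: (55, 7, 640) -> Output: (55, 7, 640)

Answer: (55, 7, 640)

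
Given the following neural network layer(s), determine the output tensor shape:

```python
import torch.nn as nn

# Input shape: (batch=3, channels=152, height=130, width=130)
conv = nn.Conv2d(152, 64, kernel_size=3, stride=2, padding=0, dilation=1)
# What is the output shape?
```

Input: (3, 152, 130, 130) -> Output: (3, 64, 64, 64)

Answer: (3, 64, 64, 64)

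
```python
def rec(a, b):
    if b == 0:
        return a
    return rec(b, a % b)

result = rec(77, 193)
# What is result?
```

rec(77, 193) -> rec(193, 77) -> rec(77, 39) -> rec(39, 38) -> rec(38, 1) -> rec(1, 0) -> 1

Answer: 1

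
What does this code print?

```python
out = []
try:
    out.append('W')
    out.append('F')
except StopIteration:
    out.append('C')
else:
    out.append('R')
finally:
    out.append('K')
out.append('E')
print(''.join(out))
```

Execution trace: 'W' (try body) → 'F' (try body, no exception) → 'R' (else) → 'K' (finally) → 'E' (after the try/except). Output: WFRKE

Answer: WFRKE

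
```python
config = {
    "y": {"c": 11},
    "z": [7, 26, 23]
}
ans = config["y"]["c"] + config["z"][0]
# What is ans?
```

Trace:
`config = { ...` → config = {'y': {'c': 11}, 'z': [7, 26, 23]}
`ans = config["y"]["c"] + config["z"][0]` → ans = 18
So ans = 18

Answer: 18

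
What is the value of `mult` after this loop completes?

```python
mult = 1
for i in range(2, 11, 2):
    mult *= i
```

Product of even numbers 2 to 10
`mult` takes the values: 1 → 2 → 8 → 48 → 384 → 3840

Answer: 3840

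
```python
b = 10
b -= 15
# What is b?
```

Trace:
`b = 10` → b = 10
`b -= 15` → b = -5
So b = -5

Answer: -5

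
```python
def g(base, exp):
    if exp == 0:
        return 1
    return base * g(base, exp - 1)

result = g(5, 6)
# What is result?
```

g(5, 6) = 5 * 5 * 5 * 5 * 5 * 5 = 15625

Answer: 15625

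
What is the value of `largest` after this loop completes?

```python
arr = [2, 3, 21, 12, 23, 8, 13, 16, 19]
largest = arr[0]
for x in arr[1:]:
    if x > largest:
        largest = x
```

Maximum of [2, 3, 21, 12, 23, 8, 13, 16, 19]
`largest` takes the values: 2 → 3 → 21 → 23

Answer: 23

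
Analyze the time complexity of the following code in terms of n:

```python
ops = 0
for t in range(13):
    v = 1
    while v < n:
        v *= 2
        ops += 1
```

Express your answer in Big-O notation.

Each loop level contributes: 1 × log n. Multiplying the contributions gives O(log n).

Answer: O(log n)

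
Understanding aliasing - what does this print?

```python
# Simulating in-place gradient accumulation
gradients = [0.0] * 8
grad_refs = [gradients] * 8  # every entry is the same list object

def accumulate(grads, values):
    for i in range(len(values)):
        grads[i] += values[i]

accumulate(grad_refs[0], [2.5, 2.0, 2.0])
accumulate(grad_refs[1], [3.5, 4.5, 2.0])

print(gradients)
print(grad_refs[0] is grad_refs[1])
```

Key concept: gradient accumulation aliasing.
Step by step:
`gradients = [0.0] * 8` → gradients = [0.0, 0.0, 0.0, 0.0, 0.0, 0.0, 0.0, 0.0]
`grad_refs = [gradients] * 8` → grad_refs = [[0.0, 0.0, 0.0, 0.0, 0.0, 0.0, 0.0, 0.0], [0.0, 0.0, 0.0, 0.0, 0.0, 0.0, 0.0, 0.0], [0.0, 0.0, 0.0, 0.0, 0.0, 0.0, 0.0, 0.0], [0.0, 0.0, 0.0, 0.0, 0.0, 0.0, 0.0, 0.0], [0.0, 0.0, 0.0, 0.0, 0.0, 0.0, 0.0, 0.0], [0.0, 0.0, 0.0, 0.0, 0.0, 0.0, 0.0, 0.0], [0.0, 0.0, 0.0, 0.0, 0.0, 0.0, 0.0, 0.0], [0.0, 0.0, 0.0, 0.0, 0.0, 0.0, 0.0, 0.0]]
`accumulate(grad_refs[0], [2.5, 2.0, 2.0])` → gradients = [2.5, 2.0, 2.0, 0.0, 0.0, 0.0, 0.0, 0.0]; grad_refs = [[2.5, 2.0, 2.0, 0.0, 0.0, 0.0, 0.0, 0.0], [2.5, 2.0, 2.0, 0.0, 0.0, 0.0, 0.0, 0.0], [2.5, 2.0, 2.0, 0.0, 0.0, 0.0, 0.0, 0.0], [2.5, 2.0, 2.0, 0.0, 0.0, 0.0, 0.0, 0.0], [2.5, 2.0, 2.0, 0.0, 0.0, 0.0, 0.0, 0.0], [2.5, 2.0, 2.0, 0.0, 0.0, 0.0, 0.0, 0.0], [2.5, 2.0, 2.0, 0.0, 0.0, 0.0, 0.0, 0.0], [2.5, 2.0, 2.0, 0.0, 0.0, 0.0, 0.0, 0.0]]
`accumulate(grad_refs[1], [3.5, 4.5, 2.0])` → gradients = [6.0, 6.5, 4.0, 0.0, 0.0, 0.0, 0.0, 0.0]; grad_refs = [[6.0, 6.5, 4.0, 0.0, 0.0, 0.0, 0.0, 0.0], [6.0, 6.5, 4.0, 0.0, 0.0, 0.0, 0.0, 0.0], [6.0, 6.5, 4.0, 0.0, 0.0, 0.0, 0.0, 0.0], [6.0, 6.5, 4.0, 0.0, 0.0, 0.0, 0.0, 0.0], [6.0, 6.5, 4.0, 0.0, 0.0, 0.0, 0.0, 0.0], [6.0, 6.5, 4.0, 0.0, 0.0, 0.0, 0.0, 0.0], [6.0, 6.5, 4.0, 0.0, 0.0, 0.0, 0.0, 0.0], [6.0, 6.5, 4.0, 0.0, 0.0, 0.0, 0.0, 0.0]]
`print(gradients)` → prints [6.0, 6.5, 4.0, 0.0, 0.0, 0.0, 0.0, 0.0]
`print(grad_refs[0] is grad_refs[1])` → prints True

Answer:
[6.0, 6.5, 4.0, 0.0, 0.0, 0.0, 0.0, 0.0]
True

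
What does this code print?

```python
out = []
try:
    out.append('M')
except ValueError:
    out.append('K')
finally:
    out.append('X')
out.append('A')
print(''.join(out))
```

Execution trace: 'M' (try body, no exception) → 'X' (finally) → 'A' (after the try/except). Output: MXA

Answer: MXA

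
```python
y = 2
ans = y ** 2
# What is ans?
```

Trace:
`y = 2` → y = 2
`ans = y ** 2` → ans = 4
So ans = 4

Answer: 4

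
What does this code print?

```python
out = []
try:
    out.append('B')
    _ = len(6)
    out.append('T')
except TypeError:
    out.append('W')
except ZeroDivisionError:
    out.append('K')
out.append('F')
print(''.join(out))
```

Execution trace: 'B' (try body) → 'W' (except TypeError) → 'F' (after the try/except). Output: BWF

Answer: BWF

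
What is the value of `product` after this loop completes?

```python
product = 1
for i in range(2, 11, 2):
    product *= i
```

Product of even numbers 2 to 10
`product` takes the values: 1 → 2 → 8 → 48 → 384 → 3840

Answer: 3840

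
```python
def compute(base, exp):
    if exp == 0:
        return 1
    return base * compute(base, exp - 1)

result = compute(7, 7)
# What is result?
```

compute(7, 7) = 7 * 7 * 7 * 7 * 7 * 7 * 7 = 823543

Answer: 823543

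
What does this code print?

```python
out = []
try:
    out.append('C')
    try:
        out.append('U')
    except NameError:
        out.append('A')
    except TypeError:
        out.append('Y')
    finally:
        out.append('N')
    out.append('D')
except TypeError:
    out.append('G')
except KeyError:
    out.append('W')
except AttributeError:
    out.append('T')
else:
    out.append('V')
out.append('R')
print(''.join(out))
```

Execution trace: 'C' (try body) → 'U' (inner try body, no exception) → 'N' (inner finally) → 'D' (try body, no exception) → 'V' (else) → 'R' (after the try/except). Output: CUNDVR

Answer: CUNDVR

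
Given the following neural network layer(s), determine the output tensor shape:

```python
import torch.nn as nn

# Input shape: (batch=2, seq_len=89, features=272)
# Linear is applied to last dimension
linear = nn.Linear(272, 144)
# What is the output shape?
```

Input: (2, 89, 272) -> Output: (2, 89, 144)

Answer: (2, 89, 144)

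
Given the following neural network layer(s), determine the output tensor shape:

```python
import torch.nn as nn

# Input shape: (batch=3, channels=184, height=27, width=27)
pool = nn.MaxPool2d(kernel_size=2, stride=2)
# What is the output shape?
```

Input: (3, 184, 27, 27) -> Output: (3, 184, 13, 13)

Answer: (3, 184, 13, 13)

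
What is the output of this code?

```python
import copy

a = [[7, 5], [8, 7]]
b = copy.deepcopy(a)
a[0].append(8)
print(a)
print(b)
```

Key concept: deep copy is fully independent.
Step by step:
`a = [[7, 5], [8, 7]]` → a = [[7, 5], [8, 7]]
`b = copy.deepcopy(a)` → b = [[7, 5], [8, 7]]
`a[0].append(8)` → a = [[7, 5, 8], [8, 7]]
`print(a)` → prints [[7, 5, 8], [8, 7]]
`print(b)` → prints [[7, 5], [8, 7]]

Answer:
[[7, 5, 8], [8, 7]]
[[7, 5], [8, 7]]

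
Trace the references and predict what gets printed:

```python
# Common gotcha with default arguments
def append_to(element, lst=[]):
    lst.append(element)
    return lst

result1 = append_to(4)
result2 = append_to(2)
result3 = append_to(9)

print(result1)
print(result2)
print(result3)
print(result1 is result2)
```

Key concept: mutable default argument gotcha.
Step by step:
`result1 = append_to(4)` → result1 = [4]
`result2 = append_to(2)` → result1 = [4, 2] (same object as result2); result2 = [4, 2] (same object as result1)
`result3 = append_to(9)` → result1 = [4, 2, 9] (same object as result2, result3); result2 = [4, 2, 9] (same object as result1, result3); result3 = [4, 2, 9] (same object as result1, result2)
`print(result1)` → prints [4, 2, 9]
`print(result2)` → prints [4, 2, 9]
`print(result3)` → prints [4, 2, 9]
`print(result1 is result2)` → prints True

Answer:
[4, 2, 9]
[4, 2, 9]
[4, 2, 9]
True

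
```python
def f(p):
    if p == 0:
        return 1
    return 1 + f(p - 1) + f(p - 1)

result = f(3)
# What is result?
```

f(p) = 1 + 2·f(p-1), f(0)=1. Closed form: (1+1)·2^3 - 1 = 15.

Answer: 15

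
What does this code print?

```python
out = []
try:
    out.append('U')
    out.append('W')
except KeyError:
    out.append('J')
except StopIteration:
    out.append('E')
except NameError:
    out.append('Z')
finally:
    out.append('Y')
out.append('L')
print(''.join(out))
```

Execution trace: 'U' (try body) → 'W' (try body, no exception) → 'Y' (finally) → 'L' (after the try/except). Output: UWYL

Answer: UWYL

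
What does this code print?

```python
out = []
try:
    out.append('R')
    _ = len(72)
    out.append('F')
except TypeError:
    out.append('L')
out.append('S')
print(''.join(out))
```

Execution trace: 'R' (try body) → 'L' (except TypeError) → 'S' (after the try/except). Output: RLS

Answer: RLS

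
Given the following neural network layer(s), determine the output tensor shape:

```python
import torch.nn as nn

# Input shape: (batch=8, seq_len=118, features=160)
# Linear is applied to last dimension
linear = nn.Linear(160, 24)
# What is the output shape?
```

Input: (8, 118, 160) -> Output: (8, 118, 24)

Answer: (8, 118, 24)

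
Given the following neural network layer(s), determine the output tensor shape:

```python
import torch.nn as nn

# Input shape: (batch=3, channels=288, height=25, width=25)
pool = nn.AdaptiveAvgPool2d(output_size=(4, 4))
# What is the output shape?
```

Input: (3, 288, 25, 25) -> Output: (3, 288, 4, 4)

Answer: (3, 288, 4, 4)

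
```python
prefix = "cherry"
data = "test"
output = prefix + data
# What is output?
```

Trace:
`prefix = "cherry"` → prefix = 'cherry'
`data = "test"` → data = 'test'
`output = prefix + data` → output = 'cherrytest'
So output = 'cherrytest'

Answer: 'cherrytest'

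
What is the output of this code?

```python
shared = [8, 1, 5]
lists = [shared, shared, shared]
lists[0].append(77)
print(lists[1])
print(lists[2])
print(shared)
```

Key concept: list of same reference.
Step by step:
`shared = [8, 1, 5]` → shared = [8, 1, 5]
`lists = [shared, shared, shared]` → lists = [[8, 1, 5], [8, 1, 5], [8, 1, 5]]
`lists[0].append(77)` → shared = [8, 1, 5, 77]; lists = [[8, 1, 5, 77], [8, 1, 5, 77], [8, 1, 5, 77]]
`print(lists[1])` → prints [8, 1, 5, 77]
`print(lists[2])` → prints [8, 1, 5, 77]
`print(shared)` → prints [8, 1, 5, 77]

Answer:
[8, 1, 5, 77]
[8, 1, 5, 77]
[8, 1, 5, 77]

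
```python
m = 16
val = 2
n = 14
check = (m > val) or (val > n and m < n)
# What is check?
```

Trace:
`m = 16` → m = 16
`val = 2` → val = 2
`n = 14` → n = 14
`check = (m > val) or (val > n and m < n)` → check = True
So check = True

Answer: True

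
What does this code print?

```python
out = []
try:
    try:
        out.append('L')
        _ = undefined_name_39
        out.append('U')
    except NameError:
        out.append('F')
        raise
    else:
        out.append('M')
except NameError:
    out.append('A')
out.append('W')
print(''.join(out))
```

Execution trace: 'L' (inner try body) → 'F' (inner except NameError) → 'A' (outer except NameError) → 'W' (after the try/except). Output: LFAW

Answer: LFAW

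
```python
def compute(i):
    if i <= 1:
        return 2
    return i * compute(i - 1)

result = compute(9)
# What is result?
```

compute(9) = 9 * 8 * 7 * 6 * 5 * 4 * 3 * 2 * 2 = 725760

Answer: 725760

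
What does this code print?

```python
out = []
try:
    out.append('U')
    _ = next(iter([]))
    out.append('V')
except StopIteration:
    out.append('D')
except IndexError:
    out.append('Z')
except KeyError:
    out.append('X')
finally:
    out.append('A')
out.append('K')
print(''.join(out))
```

Execution trace: 'U' (try body) → 'D' (except StopIteration) → 'A' (finally) → 'K' (after the try/except). Output: UDAK

Answer: UDAK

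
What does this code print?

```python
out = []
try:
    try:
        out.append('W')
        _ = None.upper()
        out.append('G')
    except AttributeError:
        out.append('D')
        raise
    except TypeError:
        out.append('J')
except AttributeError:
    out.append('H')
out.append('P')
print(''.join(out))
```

Execution trace: 'W' (inner try body) → 'D' (inner except AttributeError) → 'H' (outer except AttributeError) → 'P' (after the try/except). Output: WDHP

Answer: WDHP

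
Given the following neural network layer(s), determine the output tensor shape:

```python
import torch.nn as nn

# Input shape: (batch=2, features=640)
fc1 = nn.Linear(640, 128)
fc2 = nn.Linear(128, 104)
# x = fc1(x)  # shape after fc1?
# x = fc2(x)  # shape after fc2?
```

Input: (2, 640) -> after fc1: (2, 128) -> Output: (2, 104)

Answer: (2, 104)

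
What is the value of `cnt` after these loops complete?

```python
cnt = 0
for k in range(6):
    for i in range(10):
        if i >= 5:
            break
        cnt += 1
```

Inner breaks at 5, outer runs 6 times
`cnt` takes the values: 0 → 1 → 2 → 3 → 4 → 5 → 6 → 7 → 8 → 9 → 10 → 11 → 12 → 13 → 14 → 15 → 16 → 17 → 18 → 19 → 20 → 21 → 22 → 23 → 24 → 25 → 26 → 27 → 28 → 29 → 30

Answer: 30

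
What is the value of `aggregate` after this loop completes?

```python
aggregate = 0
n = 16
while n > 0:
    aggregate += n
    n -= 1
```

Sum 16 down to 1
`aggregate` takes the values: 0 → 16 → 31 → 45 → 58 → 70 → 81 → 91 → 100 → 108 → 115 → 121 → 126 → 130 → 133 → 135 → 136

Answer: 136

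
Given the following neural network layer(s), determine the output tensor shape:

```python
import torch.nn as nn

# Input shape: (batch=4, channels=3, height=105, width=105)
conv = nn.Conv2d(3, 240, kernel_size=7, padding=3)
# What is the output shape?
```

Input: (4, 3, 105, 105) -> Output: (4, 240, 105, 105)

Answer: (4, 240, 105, 105)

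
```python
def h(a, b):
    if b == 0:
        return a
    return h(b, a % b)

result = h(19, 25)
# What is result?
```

h(19, 25) -> h(25, 19) -> h(19, 6) -> h(6, 1) -> h(1, 0) -> 1

Answer: 1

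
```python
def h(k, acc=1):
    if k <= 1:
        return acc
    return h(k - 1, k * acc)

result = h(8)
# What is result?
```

Accumulator trace (n, acc): (8, 1) -> (7, 8) -> (6, 56) -> (5, 336) -> (4, 1680) -> (3, 6720) -> (2, 20160) -> (1, 40320) -> return 40320

Answer: 40320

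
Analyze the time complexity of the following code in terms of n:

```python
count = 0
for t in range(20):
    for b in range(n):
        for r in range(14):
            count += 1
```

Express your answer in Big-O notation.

Each loop level contributes: 1 × n × 1. Multiplying the contributions gives O(n).

Answer: O(n)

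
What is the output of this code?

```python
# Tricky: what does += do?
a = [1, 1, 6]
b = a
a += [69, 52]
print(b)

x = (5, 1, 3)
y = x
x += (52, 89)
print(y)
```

Key concept: += behavior differs for mutable vs immutable.
Step by step:
`a = [1, 1, 6]` → a = [1, 1, 6]
`b = a` → b = [1, 1, 6] (same object as a)
`a += [69, 52]` → a = [1, 1, 6, 69, 52] (same object as b); b = [1, 1, 6, 69, 52] (same object as a)
`print(b)` → prints [1, 1, 6, 69, 52]
`x = (5, 1, 3)` → x = (5, 1, 3)
`y = x` → y = (5, 1, 3)
`x += (52, 89)` → x = (5, 1, 3, 52, 89)
`print(y)` → prints (5, 1, 3)

Answer:
[1, 1, 6, 69, 52]
(5, 1, 3)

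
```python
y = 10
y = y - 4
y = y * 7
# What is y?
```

Trace:
`y = 10` → y = 10
`y = y - 4` → y = 6
`y = y * 7` → y = 42
So y = 42

Answer: 42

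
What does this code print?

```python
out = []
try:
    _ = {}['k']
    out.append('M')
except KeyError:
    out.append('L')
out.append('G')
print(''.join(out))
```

Execution trace: 'L' (except KeyError) → 'G' (after the try/except). Output: LG

Answer: LG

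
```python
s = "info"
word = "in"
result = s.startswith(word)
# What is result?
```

Trace:
`s = "info"` → s = 'info'
`word = "in"` → word = 'in'
`result = s.startswith(word)` → result = True
So result = True

Answer: True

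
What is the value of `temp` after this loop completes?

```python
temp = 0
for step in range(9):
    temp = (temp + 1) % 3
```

Increment mod 3, 9 times = 0
`temp` takes the values: 0 → 1 → 2 → 0 → 1 → 2 → 0 → 1 → 2 → 0

Answer: 0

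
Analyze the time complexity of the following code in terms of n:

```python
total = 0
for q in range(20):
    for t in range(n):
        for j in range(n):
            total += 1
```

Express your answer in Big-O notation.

Each loop level contributes: 1 × n × n. Multiplying the contributions gives O(n^2).

Answer: O(n^2)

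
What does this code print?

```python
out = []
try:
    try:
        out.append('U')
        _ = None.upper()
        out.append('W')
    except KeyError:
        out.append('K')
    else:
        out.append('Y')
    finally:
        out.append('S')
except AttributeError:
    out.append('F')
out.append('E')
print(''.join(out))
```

Execution trace: 'U' (try body) → 'S' (finally) → 'F' (outer except AttributeError) → 'E' (after the try/except). Output: USFE

Answer: USFE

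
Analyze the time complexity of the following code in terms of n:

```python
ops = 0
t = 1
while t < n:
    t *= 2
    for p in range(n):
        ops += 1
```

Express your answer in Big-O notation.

Each loop level contributes: log n × n. Multiplying the contributions gives O(n log n).

Answer: O(n log n)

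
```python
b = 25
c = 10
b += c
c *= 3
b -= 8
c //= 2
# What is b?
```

Trace:
`b = 25` → b = 25
`c = 10` → c = 10
`b += c` → b = 35
`c *= 3` → c = 30
`b -= 8` → b = 27
`c //= 2` → c = 15
So b = 27

Answer: 27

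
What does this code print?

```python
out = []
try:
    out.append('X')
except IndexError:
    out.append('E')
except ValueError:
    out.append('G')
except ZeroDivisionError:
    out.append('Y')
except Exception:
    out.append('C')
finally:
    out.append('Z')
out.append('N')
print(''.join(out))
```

Execution trace: 'X' (try body, no exception) → 'Z' (finally) → 'N' (after the try/except). Output: XZN

Answer: XZN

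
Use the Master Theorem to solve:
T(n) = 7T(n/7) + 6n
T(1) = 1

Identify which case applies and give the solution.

a=7, b=7, f(n)=6n. log_7(7) = 1. Since c=1 = 1, Case 2 applies: T(n) = Θ(n^log_b(a) · log n) = O(n log n).

Answer: O(n log n) - Case 2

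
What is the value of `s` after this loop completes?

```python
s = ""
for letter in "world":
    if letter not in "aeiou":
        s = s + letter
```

Remove vowels from 'world'
`s` takes the values: "" → "w" → "wr" → "wrl" → "wrld"

Answer: "wrld"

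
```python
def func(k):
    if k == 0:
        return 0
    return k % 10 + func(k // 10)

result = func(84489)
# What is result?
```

Sum of digits of 84489: 9 + 8 + 4 + 4 + 8 = 33

Answer: 33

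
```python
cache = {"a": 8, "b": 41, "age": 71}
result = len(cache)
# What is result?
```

Trace:
`cache = {"a": 8, "b": 41, "age": 71}` → cache = {'a': 8, 'b': 41, 'age': 71}
`result = len(cache)` → result = 3
So result = 3

Answer: 3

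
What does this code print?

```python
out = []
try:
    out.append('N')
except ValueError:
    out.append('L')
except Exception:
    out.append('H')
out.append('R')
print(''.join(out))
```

Execution trace: 'N' (try body, no exception) → 'R' (after the try/except). Output: NR

Answer: NR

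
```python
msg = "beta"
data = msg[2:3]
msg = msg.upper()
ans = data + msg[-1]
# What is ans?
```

Trace:
`msg = "beta"` → msg = 'beta'
`data = msg[2:3]` → data = 't'
`msg = msg.upper()` → msg = 'BETA'
`ans = data + msg[-1]` → ans = 'tA'
So ans = 'tA'

Answer: 'tA'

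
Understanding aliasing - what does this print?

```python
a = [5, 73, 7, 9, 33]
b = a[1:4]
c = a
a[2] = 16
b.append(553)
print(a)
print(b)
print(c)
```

Key concept: slice vs alias.
Step by step:
`a = [5, 73, 7, 9, 33]` → a = [5, 73, 7, 9, 33]
`b = a[1:4]` → b = [73, 7, 9]
`c = a` → c = [5, 73, 7, 9, 33] (same object as a)
`a[2] = 16` → a = [5, 73, 16, 9, 33] (same object as c); c = [5, 73, 16, 9, 33] (same object as a)
`b.append(553)` → b = [73, 7, 9, 553]
`print(a)` → prints [5, 73, 16, 9, 33]
`print(b)` → prints [73, 7, 9, 553]
`print(c)` → prints [5, 73, 16, 9, 33]

Answer:
[5, 73, 16, 9, 33]
[73, 7, 9, 553]
[5, 73, 16, 9, 33]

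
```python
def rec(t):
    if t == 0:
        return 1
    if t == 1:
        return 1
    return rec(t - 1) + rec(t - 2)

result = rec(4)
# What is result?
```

Build up from base cases: rec(0)=1, rec(1)=1, rec(2)=2, rec(3)=3, rec(4)=5

Answer: 5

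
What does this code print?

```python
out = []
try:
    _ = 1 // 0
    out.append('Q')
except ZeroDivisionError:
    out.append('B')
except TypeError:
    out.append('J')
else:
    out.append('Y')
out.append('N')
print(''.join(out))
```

Execution trace: 'B' (except ZeroDivisionError) → 'N' (after the try/except). Output: BN

Answer: BN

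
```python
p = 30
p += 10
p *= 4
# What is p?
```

Trace:
`p = 30` → p = 30
`p += 10` → p = 40
`p *= 4` → p = 160
So p = 160

Answer: 160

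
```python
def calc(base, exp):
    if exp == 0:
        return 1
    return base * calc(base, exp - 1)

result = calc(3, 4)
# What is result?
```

calc(3, 4) = 3 * 3 * 3 * 3 = 81

Answer: 81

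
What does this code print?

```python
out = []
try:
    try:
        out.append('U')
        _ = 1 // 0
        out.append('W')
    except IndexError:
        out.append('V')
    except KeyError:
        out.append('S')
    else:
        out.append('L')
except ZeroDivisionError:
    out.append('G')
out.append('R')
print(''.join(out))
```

Execution trace: 'U' (inner try body) → 'G' (outer except ZeroDivisionError) → 'R' (after the try/except). Output: UGR

Answer: UGR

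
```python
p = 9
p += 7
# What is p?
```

Trace:
`p = 9` → p = 9
`p += 7` → p = 16
So p = 16

Answer: 16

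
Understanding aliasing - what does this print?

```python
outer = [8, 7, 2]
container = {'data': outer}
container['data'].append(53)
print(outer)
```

Key concept: dict holds reference to list.
Step by step:
`outer = [8, 7, 2]` → outer = [8, 7, 2]
`container = {'data': outer}` → container = {'data': [8, 7, 2]}
`container['data'].append(53)` → outer = [8, 7, 2, 53]; container = {'data': [8, 7, 2, 53]}
`print(outer)` → prints [8, 7, 2, 53]

Answer: [8, 7, 2, 53]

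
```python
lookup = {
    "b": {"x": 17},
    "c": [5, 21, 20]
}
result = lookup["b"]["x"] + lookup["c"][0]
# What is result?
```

Trace:
`lookup = { ...` → lookup = {'b': {'x': 17}, 'c': [5, 21, 20]}
`result = lookup["b"]["x"] + lookup["c"][0]` → result = 22
So result = 22

Answer: 22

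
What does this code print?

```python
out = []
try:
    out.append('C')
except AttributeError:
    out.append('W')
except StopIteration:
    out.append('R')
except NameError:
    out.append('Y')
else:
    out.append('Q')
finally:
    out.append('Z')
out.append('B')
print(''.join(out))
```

Execution trace: 'C' (try body, no exception) → 'Q' (else) → 'Z' (finally) → 'B' (after the try/except). Output: CQZB

Answer: CQZB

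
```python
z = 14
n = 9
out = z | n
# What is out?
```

Trace:
`z = 14` → z = 14
`n = 9` → n = 9
`out = z | n` → out = 15
So out = 15

Answer: 15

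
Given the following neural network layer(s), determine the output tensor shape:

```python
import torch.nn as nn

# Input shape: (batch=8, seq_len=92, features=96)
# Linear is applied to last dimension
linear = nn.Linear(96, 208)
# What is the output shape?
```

Input: (8, 92, 96) -> Output: (8, 92, 208)

Answer: (8, 92, 208)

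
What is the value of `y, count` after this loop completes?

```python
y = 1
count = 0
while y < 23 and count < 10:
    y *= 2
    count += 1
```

Double until >= 23 or 10 iterations
`y, count` takes the values: (1, 0) → (2, 0) → (2, 1) → (4, 1) → (4, 2) → (8, 2) → (8, 3) → (16, 3) → (16, 4) → (32, 4) → (32, 5)

Answer: 32, 5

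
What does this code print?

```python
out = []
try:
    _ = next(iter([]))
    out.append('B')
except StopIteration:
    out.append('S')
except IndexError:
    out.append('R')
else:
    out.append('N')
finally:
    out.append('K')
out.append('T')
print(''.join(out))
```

Execution trace: 'S' (except StopIteration) → 'K' (finally) → 'T' (after the try/except). Output: SKT

Answer: SKT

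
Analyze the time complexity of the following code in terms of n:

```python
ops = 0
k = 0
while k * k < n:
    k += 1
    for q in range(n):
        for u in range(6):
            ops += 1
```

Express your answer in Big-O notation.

Each loop level contributes: √n × n × 1. Multiplying the contributions gives O(n√n).

Answer: O(n√n)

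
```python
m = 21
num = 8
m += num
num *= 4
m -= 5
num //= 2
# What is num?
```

Trace:
`m = 21` → m = 21
`num = 8` → num = 8
`m += num` → m = 29
`num *= 4` → num = 32
`m -= 5` → m = 24
`num //= 2` → num = 16
So num = 16

Answer: 16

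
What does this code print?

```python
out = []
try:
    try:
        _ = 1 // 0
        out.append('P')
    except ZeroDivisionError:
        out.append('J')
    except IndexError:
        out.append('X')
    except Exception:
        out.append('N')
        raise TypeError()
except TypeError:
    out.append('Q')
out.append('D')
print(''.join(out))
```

Execution trace: 'J' (inner except ZeroDivisionError) → 'D' (after the try/except). Output: JD

Answer: JD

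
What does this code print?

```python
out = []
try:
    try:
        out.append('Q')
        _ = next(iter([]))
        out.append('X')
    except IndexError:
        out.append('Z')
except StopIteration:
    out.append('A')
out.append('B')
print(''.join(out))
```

Execution trace: 'Q' (try body) → 'A' (outer except StopIteration) → 'B' (after the try/except). Output: QAB

Answer: QAB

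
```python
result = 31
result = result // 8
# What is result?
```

Trace:
`result = 31` → result = 31
`result = result // 8` → result = 3
So result = 3

Answer: 3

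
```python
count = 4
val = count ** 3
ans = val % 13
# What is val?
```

Trace:
`count = 4` → count = 4
`val = count ** 3` → val = 64
`ans = val % 13` → ans = 12
So val = 64

Answer: 64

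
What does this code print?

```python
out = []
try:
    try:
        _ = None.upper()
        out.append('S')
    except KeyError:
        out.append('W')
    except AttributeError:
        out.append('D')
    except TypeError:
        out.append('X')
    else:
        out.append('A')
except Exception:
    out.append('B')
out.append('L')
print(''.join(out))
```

Execution trace: 'D' (inner except AttributeError) → 'L' (after the try/except). Output: DL

Answer: DL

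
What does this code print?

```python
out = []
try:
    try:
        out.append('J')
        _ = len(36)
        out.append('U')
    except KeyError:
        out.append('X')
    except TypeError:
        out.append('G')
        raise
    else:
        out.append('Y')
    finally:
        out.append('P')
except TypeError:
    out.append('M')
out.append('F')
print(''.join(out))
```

Execution trace: 'J' (inner try body) → 'G' (inner except TypeError) → 'P' (inner finally) → 'M' (outer except TypeError) → 'F' (after the try/except). Output: JGPMF

Answer: JGPMF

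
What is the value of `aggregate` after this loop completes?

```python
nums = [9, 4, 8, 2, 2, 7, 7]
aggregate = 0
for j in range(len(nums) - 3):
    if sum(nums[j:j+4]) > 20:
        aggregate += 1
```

Count windows with sum > 20
`aggregate` takes the values: 0 → 1

Answer: 1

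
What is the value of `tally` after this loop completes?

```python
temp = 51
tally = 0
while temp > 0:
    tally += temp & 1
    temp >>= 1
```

Count set bits in 51 (binary: 0b110011)
`tally` takes the values: 0 → 1 → 2 → 3 → 4

Answer: 4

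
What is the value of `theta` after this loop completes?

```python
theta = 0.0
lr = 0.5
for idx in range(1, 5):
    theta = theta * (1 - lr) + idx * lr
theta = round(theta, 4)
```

Moving average with lr=0.5
`theta` takes the values: 0.0 → 0.5 → 1.25 → 2.125 → 3.0625

Answer: 3.0625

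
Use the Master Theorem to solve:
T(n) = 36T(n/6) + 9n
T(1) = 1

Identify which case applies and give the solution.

a=36, b=6, f(n)=9n. log_6(36) = 2. Since c=1 < 2, Case 1 applies: T(n) = Θ(n^log_b(a)) = O(n^2).

Answer: O(n^2) - Case 1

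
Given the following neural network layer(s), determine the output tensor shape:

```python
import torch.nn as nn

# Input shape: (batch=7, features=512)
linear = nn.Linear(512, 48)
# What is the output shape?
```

Input: (7, 512) -> Output: (7, 48)

Answer: (7, 48)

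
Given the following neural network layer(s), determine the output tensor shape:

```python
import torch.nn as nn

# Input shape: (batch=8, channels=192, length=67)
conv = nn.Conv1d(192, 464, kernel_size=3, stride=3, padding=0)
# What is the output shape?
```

Input: (8, 192, 67) -> Output: (8, 464, 22)

Answer: (8, 464, 22)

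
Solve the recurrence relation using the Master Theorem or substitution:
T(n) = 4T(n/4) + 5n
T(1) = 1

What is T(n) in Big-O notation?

By Master Theorem: a=4, b=4, f(n)=5n. Since log_4(4) = 1 and f(n) = Θ(n^1), Case 2 applies. T(n) = O(n log n).

Answer: O(n log n)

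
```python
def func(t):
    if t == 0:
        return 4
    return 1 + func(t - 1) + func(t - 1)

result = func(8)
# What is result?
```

func(t) = 1 + 2·func(t-1), func(0)=4. Closed form: (4+1)·2^8 - 1 = 1279.

Answer: 1279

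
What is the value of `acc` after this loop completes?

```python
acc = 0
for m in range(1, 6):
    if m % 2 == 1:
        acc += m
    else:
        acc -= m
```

Add odd, subtract even
`acc` takes the values: 0 → 1 → -1 → 2 → -2 → 3

Answer: 3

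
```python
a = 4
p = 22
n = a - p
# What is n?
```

Trace:
`a = 4` → a = 4
`p = 22` → p = 22
`n = a - p` → n = -18
So n = -18

Answer: -18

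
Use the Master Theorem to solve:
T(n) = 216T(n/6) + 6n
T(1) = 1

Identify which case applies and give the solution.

a=216, b=6, f(n)=6n. log_6(216) = 3. Since c=1 < 3, Case 1 applies: T(n) = Θ(n^log_b(a)) = O(n^3).

Answer: O(n^3) - Case 1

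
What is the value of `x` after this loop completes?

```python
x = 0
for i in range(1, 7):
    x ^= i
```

XOR of 1 to 6
`x` takes the values: 0 → 1 → 3 → 0 → 4 → 1 → 7

Answer: 7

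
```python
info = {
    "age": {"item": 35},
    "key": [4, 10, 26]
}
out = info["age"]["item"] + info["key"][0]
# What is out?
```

Trace:
`info = { ...` → info = {'age': {'item': 35}, 'key': [4, 10, 26]}
`out = info["age"]["item"] + info["key"][0]` → out = 39
So out = 39

Answer: 39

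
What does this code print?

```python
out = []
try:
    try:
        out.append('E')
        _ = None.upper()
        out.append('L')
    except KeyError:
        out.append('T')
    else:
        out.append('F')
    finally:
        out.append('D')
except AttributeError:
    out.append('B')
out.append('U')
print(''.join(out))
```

Execution trace: 'E' (try body) → 'D' (finally) → 'B' (outer except AttributeError) → 'U' (after the try/except). Output: EDBU

Answer: EDBU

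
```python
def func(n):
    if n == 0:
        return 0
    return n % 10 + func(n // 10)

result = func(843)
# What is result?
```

Sum of digits of 843: 3 + 4 + 8 = 15

Answer: 15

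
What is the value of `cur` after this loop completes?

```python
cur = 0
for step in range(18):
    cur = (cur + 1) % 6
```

Increment mod 6, 18 times = 0
`cur` takes the values: 0 → 1 → 2 → 3 → 4 → 5 → 0 → 1 → 2 → 3 → 4 → 5 → 0 → 1 → 2 → 3 → 4 → 5 → 0

Answer: 0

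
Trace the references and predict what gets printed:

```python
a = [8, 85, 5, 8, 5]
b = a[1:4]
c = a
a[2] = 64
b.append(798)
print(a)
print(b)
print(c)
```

Key concept: slice vs alias.
Step by step:
`a = [8, 85, 5, 8, 5]` → a = [8, 85, 5, 8, 5]
`b = a[1:4]` → b = [85, 5, 8]
`c = a` → c = [8, 85, 5, 8, 5] (same object as a)
`a[2] = 64` → a = [8, 85, 64, 8, 5] (same object as c); c = [8, 85, 64, 8, 5] (same object as a)
`b.append(798)` → b = [85, 5, 8, 798]
`print(a)` → prints [8, 85, 64, 8, 5]
`print(b)` → prints [85, 5, 8, 798]
`print(c)` → prints [8, 85, 64, 8, 5]

Answer:
[8, 85, 64, 8, 5]
[85, 5, 8, 798]
[8, 85, 64, 8, 5]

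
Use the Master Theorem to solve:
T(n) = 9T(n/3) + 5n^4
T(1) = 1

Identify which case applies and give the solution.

a=9, b=3, f(n)=5n^4. log_3(9) = 2. Since c=4 > 2 and the regularity condition holds (9(n/3)^4 = (9/3^4)n^4 with 9/3^4 < 1), Case 3 applies: T(n) = Θ(f(n)) = O(n^4).

Answer: O(n^4) - Case 3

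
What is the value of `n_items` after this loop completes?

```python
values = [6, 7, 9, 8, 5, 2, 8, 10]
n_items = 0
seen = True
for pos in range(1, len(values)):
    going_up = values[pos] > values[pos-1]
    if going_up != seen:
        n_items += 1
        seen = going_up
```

Count direction changes in [6, 7, 9, 8, 5, 2, 8, 10]
`n_items` takes the values: 0 → 1 → 2

Answer: 2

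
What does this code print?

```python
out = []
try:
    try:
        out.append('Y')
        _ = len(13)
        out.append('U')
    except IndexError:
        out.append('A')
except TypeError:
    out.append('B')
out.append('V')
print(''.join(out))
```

Execution trace: 'Y' (inner try body) → 'B' (outer except TypeError) → 'V' (after the try/except). Output: YBV

Answer: YBV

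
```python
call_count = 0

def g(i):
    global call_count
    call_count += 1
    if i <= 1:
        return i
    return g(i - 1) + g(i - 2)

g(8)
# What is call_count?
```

Calls(i) = 1 + Calls(i-1) + Calls(i-2); Calls(0)=Calls(1)=1. For i=8 this gives 67.

Answer: 67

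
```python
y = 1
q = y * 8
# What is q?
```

Trace:
`y = 1` → y = 1
`q = y * 8` → q = 8
So q = 8

Answer: 8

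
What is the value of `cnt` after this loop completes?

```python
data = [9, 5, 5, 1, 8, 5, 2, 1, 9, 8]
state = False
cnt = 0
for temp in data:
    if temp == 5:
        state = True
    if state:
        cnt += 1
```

Count elements after first 5 in [9, 5, 5, 1, 8, 5, 2, 1, 9, 8]
`cnt` takes the values: 0 → 1 → 2 → 3 → 4 → 5 → 6 → 7 → 8 → 9

Answer: 9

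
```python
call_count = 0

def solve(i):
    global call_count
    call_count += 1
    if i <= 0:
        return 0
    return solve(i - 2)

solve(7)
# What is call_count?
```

Linear recursion stepping by 2: 5 calls from i=7 down to ≤0.

Answer: 5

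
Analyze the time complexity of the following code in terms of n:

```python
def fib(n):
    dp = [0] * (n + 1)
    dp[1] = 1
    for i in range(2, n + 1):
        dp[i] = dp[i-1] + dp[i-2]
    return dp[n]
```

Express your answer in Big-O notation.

This is Dynamic programming Fibonacci. Time complexity: O(n).

Answer: O(n)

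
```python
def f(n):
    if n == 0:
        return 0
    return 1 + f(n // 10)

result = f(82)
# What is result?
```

Count of digits of 82: 2

Answer: 2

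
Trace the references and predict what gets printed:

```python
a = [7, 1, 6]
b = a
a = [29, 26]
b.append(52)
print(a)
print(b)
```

Key concept: rebinding vs mutation: a is rebound to a new list, b still points at the original.
Step by step:
`a = [7, 1, 6]` → a = [7, 1, 6]
`b = a` → b = [7, 1, 6] (same object as a)
`a = [29, 26]` → a = [29, 26]
`b.append(52)` → b = [7, 1, 6, 52]
`print(a)` → prints [29, 26]
`print(b)` → prints [7, 1, 6, 52]

Answer:
[29, 26]
[7, 1, 6, 52]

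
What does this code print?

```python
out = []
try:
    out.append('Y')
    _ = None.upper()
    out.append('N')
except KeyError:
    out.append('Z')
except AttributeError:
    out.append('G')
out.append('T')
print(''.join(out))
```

Execution trace: 'Y' (try body) → 'G' (except AttributeError) → 'T' (after the try/except). Output: YGT

Answer: YGT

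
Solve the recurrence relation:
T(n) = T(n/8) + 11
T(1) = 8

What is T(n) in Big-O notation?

Each step divides n by 8 and adds 11. After log_8(n) steps we reach T(1)=8. So T(n) = 11·log_8(n) + 8 = O(log n).

Answer: O(log n)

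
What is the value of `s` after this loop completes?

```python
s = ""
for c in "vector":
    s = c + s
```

Reverse 'vector'
`s` takes the values: "" → "v" → "ev" → "cev" → "tcev" → "otcev" → "rotcev"

Answer: "rotcev"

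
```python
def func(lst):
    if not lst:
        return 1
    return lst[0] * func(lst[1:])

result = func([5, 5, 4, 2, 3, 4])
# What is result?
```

Product over [5, 5, 4, 2, 3, 4] = 5 * 5 * 4 * 2 * 3 * 4 = 2400

Answer: 2400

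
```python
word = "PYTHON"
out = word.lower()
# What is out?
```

Trace:
`word = "PYTHON"` → word = 'PYTHON'
`out = word.lower()` → out = 'python'
So out = 'python'

Answer: 'python'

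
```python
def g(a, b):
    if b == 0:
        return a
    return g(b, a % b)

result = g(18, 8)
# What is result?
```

g(18, 8) -> g(8, 2) -> g(2, 0) -> 2

Answer: 2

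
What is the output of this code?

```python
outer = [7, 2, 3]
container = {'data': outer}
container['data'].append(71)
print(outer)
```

Key concept: dict holds reference to list.
Step by step:
`outer = [7, 2, 3]` → outer = [7, 2, 3]
`container = {'data': outer}` → container = {'data': [7, 2, 3]}
`container['data'].append(71)` → outer = [7, 2, 3, 71]; container = {'data': [7, 2, 3, 71]}
`print(outer)` → prints [7, 2, 3, 71]

Answer: [7, 2, 3, 71]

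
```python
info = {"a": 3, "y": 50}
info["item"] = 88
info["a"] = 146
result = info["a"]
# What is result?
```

Trace:
`info = {"a": 3, "y": 50}` → info = {'a': 3, 'y': 50}
`info["item"] = 88` → info = {'a': 3, 'y': 50, 'item': 88}
`info["a"] = 146` → info = {'a': 146, 'y': 50, 'item': 88}
`result = info["a"]` → result = 146
So result = 146

Answer: 146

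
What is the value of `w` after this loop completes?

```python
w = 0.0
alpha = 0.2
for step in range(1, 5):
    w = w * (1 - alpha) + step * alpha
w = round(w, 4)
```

Moving average with lr=0.2
`w` takes the values: 0.0 → 0.2 → 0.56 → 1.048 → 1.6384

Answer: 1.6384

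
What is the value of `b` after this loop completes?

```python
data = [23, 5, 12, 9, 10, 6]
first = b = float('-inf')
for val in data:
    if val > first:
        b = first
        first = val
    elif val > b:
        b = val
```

Second largest (with repeats) in [23, 5, 12, 9, 10, 6]
`b` takes the values: -inf → 5 → 12

Answer: 12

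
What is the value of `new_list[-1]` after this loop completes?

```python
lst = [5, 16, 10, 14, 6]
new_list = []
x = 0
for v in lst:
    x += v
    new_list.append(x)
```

Cumulative sum ends at 51
`new_list` takes the values: [] → [5] → [5, 21] → [5, 21, 31] → [5, 21, 31, 45] → [5, 21, 31, 45, 51]
So `new_list[-1]` = 51

Answer: 51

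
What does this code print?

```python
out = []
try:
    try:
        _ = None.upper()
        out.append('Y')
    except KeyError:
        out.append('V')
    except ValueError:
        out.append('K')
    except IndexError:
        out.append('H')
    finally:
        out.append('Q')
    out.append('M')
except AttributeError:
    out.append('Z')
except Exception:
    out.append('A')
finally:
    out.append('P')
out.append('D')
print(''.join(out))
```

Execution trace: 'Q' (inner finally) → 'Z' (except AttributeError) → 'P' (finally) → 'D' (after the try/except). Output: QZPD

Answer: QZPD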